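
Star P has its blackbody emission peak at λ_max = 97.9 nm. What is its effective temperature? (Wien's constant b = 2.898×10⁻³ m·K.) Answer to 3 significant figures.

2.96×10^4 K

T = b/λ_max = 2.898×10⁻³ / (97.9×10⁻⁹) = 2.960×10^4 K.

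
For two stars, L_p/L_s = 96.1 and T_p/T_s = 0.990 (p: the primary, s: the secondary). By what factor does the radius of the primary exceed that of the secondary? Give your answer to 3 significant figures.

L ∝ R²T⁴ gives R ∝ √L / T², so
R_p/R_s = √(96.1) / (0.990)² = 9.803 / 0.9801 = 10.00.

10.0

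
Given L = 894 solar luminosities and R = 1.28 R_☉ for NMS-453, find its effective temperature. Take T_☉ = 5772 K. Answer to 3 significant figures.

2.79×10^4 K

T/T_☉ = (L/L_☉)^(1/4) / (R/R_☉)^(1/2)
T = 5772 × (894)^(1/4) / √(1.28) = 5772 × 5.468 / 1.131 = 2.790×10^4 K.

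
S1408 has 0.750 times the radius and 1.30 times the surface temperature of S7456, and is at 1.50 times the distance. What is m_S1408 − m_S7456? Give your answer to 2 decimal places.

L_S1408/L_S7456 = (0.750)²(1.30)⁴ = 1.607.
F_S1408/F_S7456 = (L_S1408/L_S7456)/(d_S1408/d_S7456)² = 1.607/2.250 = 0.7140.
m_S1408 − m_S7456 = −2.5 log₁₀(0.7140) = 0.37.

0.37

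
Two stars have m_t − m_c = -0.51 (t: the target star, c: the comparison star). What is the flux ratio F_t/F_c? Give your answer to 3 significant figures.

F_t/F_c = 10^(−(m_t − m_c)/2.5) = 10^(0.51/2.5) = 10^0.204 = 1.600.

1.60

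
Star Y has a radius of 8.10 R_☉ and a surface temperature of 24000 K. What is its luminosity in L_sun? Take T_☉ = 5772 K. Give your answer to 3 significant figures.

L/L_☉ = (R/R_☉)² (T/T_☉)⁴ = (8.10)² × (24000/5772)⁴
       = 65.61 × (4.158)⁴ = 65.61 × 298.9 = 1.961×10^4.

1.96×10^4 L_sun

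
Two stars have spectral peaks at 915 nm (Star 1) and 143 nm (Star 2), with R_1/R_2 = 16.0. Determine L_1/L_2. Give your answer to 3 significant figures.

0.153

Wien's law gives T ∝ 1/λ_max, so T_1/T_2 = λ_2/λ_1 = 143/915 = 0.1563.
Then L ∝ R²T⁴ gives L_1/L_2 = (16.0)² × (0.1563)⁴ = 256.0 × 5.966×10^-4 = 0.1527.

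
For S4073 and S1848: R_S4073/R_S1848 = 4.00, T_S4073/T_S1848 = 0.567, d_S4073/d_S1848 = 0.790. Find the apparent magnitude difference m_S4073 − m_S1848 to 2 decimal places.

-1.06

L_S4073/L_S1848 = (4.00)²(0.567)⁴ = 1.654.
F_S4073/F_S1848 = (L_S4073/L_S1848)/(d_S4073/d_S1848)² = 1.654/0.6241 = 2.650.
m_S4073 − m_S1848 = −2.5 log₁₀(2.650) = -1.06.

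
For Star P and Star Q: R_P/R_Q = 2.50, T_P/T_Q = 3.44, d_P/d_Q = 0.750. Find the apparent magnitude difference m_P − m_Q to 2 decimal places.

L_P/L_Q = (2.50)²(3.44)⁴ = 875.2.
F_P/F_Q = (L_P/L_Q)/(d_P/d_Q)² = 875.2/0.5625 = 1556.
m_P − m_Q = −2.5 log₁₀(1556) = -7.98.

-7.98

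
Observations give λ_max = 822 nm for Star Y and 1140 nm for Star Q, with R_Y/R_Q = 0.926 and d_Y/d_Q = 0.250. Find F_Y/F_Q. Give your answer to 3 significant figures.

50.8

Wien's law: T_Y/T_Q = λ_Q/λ_Y = 1140/822 = 1.387.
L_Y/L_Q = (R_Y/R_Q)²(T_Y/T_Q)⁴ = (0.926)²(1.387)⁴ = 3.172.
F_Y/F_Q = (L_Y/L_Q)/(d_Y/d_Q)² = 3.172/(0.250)² = 50.75.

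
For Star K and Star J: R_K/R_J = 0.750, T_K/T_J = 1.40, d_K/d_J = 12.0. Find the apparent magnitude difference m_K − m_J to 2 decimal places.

L_K/L_J = (0.750)²(1.40)⁴ = 2.161.
F_K/F_J = (L_K/L_J)/(d_K/d_J)² = 2.161/144.0 = 0.01501.
m_K − m_J = −2.5 log₁₀(0.01501) = 4.56.

4.56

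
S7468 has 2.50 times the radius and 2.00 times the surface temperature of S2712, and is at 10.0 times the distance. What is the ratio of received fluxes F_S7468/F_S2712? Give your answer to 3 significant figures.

1.00

L_S7468/L_S2712 = (R_S7468/R_S2712)²(T_S7468/T_S2712)⁴ = (2.50)² × (2.00)⁴ = 100.0.
F_S7468/F_S2712 = (L_S7468/L_S2712)/(d_S7468/d_S2712)² = 100.0 / (10.0)² = 1.000.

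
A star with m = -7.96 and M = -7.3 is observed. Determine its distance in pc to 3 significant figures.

m − M = 5 log₁₀(d/10 pc)
-7.96 − (-7.3) = -0.66 = 5 log₁₀(d/10)
d = 10 × 10^(-0.66/5) = 10 × 10^-0.132 = 7.379 pc.

7.38 pc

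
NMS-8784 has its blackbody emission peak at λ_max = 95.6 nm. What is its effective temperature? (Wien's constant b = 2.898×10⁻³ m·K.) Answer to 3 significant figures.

T = b/λ_max = 2.898×10⁻³ / (95.6×10⁻⁹) = 3.031×10^4 K.

3.03×10^4 K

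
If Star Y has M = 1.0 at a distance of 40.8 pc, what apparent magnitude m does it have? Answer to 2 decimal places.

m = M + 5 log₁₀(d/10 pc) = 1.0 + 5 log₁₀(40.8/10)
  = 1.0 + 5 × 0.611 = 1.0 + 3.05 = 4.05.

4.05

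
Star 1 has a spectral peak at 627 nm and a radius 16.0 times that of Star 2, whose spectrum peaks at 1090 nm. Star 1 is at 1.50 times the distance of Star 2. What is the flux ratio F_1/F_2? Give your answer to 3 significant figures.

1.04×10^3

Wien's law: T_1/T_2 = λ_2/λ_1 = 1090/627 = 1.738.
L_1/L_2 = (R_1/R_2)²(T_1/T_2)⁴ = (16.0)²(1.738)⁴ = 2338.
F_1/F_2 = (L_1/L_2)/(d_1/d_2)² = 2338/(1.50)² = 1039.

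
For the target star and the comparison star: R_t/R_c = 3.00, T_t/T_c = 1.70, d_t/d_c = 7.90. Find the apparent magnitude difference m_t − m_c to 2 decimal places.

L_t/L_c = (3.00)²(1.70)⁴ = 75.17.
F_t/F_c = (L_t/L_c)/(d_t/d_c)² = 75.17/62.41 = 1.204.
m_t − m_c = −2.5 log₁₀(1.204) = -0.20.

-0.20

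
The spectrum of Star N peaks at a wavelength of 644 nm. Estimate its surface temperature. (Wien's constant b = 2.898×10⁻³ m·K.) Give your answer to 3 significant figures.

4.50×10^3 K

T = b/λ_max = 2.898×10⁻³ / (644×10⁻⁹) = 4500 K.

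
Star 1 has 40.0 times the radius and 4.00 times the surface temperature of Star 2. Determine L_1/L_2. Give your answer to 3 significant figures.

From the Stefan–Boltzmann law, L ∝ R²T⁴, so
L_1/L_2 = (R_1/R_2)² (T_1/T_2)⁴ = (40.0)² × (4.00)⁴ = 1600 × 256.0 = 4.096×10^5.

4.10×10^5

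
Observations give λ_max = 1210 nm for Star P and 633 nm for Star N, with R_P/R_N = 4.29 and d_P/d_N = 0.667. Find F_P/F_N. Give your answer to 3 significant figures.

3.10

Wien's law: T_P/T_N = λ_N/λ_P = 633/1210 = 0.5231.
L_P/L_N = (R_P/R_N)²(T_P/T_N)⁴ = (4.29)²(0.5231)⁴ = 1.378.
F_P/F_N = (L_P/L_N)/(d_P/d_N)² = 1.378/(0.667)² = 3.098.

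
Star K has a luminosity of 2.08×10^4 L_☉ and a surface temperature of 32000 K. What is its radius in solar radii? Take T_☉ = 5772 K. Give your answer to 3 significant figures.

4.69 solar radii

R/R_☉ = √(L/L_☉) / (T/T_☉)² = √(2.08×10^4) / (5.544)²
       = 144.2 / 30.74 = 4.692.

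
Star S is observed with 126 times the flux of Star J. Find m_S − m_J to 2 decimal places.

m_S − m_J = −2.5 log₁₀(F_S/F_J) = −2.5 log₁₀(126) = −2.5 × (2.100) = -5.251.

-5.25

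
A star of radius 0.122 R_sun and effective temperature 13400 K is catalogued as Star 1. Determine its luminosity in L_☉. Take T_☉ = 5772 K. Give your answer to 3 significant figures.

L/L_☉ = (R/R_☉)² (T/T_☉)⁴ = (0.122)² × (13400/5772)⁴
       = 0.01488 × (2.322)⁴ = 0.01488 × 29.05 = 0.4323.

0.432 L_☉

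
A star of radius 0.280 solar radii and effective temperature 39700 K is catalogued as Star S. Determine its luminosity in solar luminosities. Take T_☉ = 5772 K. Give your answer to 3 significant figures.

L/L_☉ = (R/R_☉)² (T/T_☉)⁴ = (0.280)² × (39700/5772)⁴
       = 0.07840 × (6.878)⁴ = 0.07840 × 2238 = 175.5.

175 solar luminosities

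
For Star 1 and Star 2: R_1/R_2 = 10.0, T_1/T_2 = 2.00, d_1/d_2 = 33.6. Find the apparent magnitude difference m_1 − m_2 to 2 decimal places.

L_1/L_2 = (10.0)²(2.00)⁴ = 1600.
F_1/F_2 = (L_1/L_2)/(d_1/d_2)² = 1600/1129 = 1.417.
m_1 − m_2 = −2.5 log₁₀(1.417) = -0.38.

-0.38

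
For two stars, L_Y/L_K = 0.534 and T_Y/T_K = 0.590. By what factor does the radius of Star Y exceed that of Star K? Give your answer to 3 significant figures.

L ∝ R²T⁴ gives R ∝ √L / T², so
R_Y/R_K = √(0.534) / (0.590)² = 0.7308 / 0.3481 = 2.099.

2.10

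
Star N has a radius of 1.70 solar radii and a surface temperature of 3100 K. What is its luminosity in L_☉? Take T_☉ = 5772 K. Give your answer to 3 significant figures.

0.240 L_☉

L/L_☉ = (R/R_☉)² (T/T_☉)⁴ = (1.70)² × (3100/5772)⁴
       = 2.890 × (0.5371)⁴ = 2.890 × 0.08320 = 0.2405.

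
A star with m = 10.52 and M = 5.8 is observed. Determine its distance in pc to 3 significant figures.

m − M = 5 log₁₀(d/10 pc)
10.52 − (5.8) = 4.72 = 5 log₁₀(d/10)
d = 10 × 10^(4.72/5) = 10 × 10^0.944 = 87.90 pc.

87.9 pc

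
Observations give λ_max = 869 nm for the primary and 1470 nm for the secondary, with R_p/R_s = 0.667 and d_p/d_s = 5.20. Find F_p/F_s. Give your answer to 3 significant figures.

Wien's law: T_p/T_s = λ_s/λ_p = 1470/869 = 1.692.
L_p/L_s = (R_p/R_s)²(T_p/T_s)⁴ = (0.667)²(1.692)⁴ = 3.643.
F_p/F_s = (L_p/L_s)/(d_p/d_s)² = 3.643/(5.20)² = 0.1347.

0.135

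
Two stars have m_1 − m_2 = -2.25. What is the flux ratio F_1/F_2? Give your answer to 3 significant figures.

F_1/F_2 = 10^(−(m_1 − m_2)/2.5) = 10^(2.25/2.5) = 10^0.900 = 7.943.

7.94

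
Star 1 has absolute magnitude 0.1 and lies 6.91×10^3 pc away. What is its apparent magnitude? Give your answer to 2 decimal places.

14.30

m = M + 5 log₁₀(d/10 pc) = 0.1 + 5 log₁₀(6.91×10^3/10)
  = 0.1 + 5 × 2.839 = 0.1 + 14.20 = 14.30.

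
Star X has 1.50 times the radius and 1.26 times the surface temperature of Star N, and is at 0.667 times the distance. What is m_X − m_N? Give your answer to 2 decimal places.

L_X/L_N = (1.50)²(1.26)⁴ = 5.671.
F_X/F_N = (L_X/L_N)/(d_X/d_N)² = 5.671/0.4449 = 12.75.
m_X − m_N = −2.5 log₁₀(12.75) = -2.76.

-2.76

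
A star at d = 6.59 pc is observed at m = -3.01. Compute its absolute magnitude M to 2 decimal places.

-2.10

M = m − 5 log₁₀(d/10 pc) = -3.01 − 5 log₁₀(6.59/10)
  = -3.01 − 5 × -0.181 = -3.01 − -0.91 = -2.10.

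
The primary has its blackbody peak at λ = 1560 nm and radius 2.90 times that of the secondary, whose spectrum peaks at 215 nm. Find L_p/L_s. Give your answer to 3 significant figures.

0.00303

Wien's law gives T ∝ 1/λ_max, so T_p/T_s = λ_s/λ_p = 215/1560 = 0.1378.
Then L ∝ R²T⁴ gives L_p/L_s = (2.90)² × (0.1378)⁴ = 8.410 × 3.608×10^-4 = 0.003034.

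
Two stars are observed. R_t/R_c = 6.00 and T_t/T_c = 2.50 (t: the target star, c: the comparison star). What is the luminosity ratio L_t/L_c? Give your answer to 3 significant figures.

1.41×10^3

From the Stefan–Boltzmann law, L ∝ R²T⁴, so
L_t/L_c = (R_t/R_c)² (T_t/T_c)⁴ = (6.00)² × (2.50)⁴ = 36.00 × 39.06 = 1406.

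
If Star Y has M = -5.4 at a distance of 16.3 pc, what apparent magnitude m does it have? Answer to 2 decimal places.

-4.34

m = M + 5 log₁₀(d/10 pc) = -5.4 + 5 log₁₀(16.3/10)
  = -5.4 + 5 × 0.212 = -5.4 + 1.06 = -4.34.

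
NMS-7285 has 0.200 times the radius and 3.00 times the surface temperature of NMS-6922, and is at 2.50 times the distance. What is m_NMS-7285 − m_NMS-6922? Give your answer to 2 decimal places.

0.71

L_NMS-7285/L_NMS-6922 = (0.200)²(3.00)⁴ = 3.240.
F_NMS-7285/F_NMS-6922 = (L_NMS-7285/L_NMS-6922)/(d_NMS-7285/d_NMS-6922)² = 3.240/6.250 = 0.5184.
m_NMS-7285 − m_NMS-6922 = −2.5 log₁₀(0.5184) = 0.71.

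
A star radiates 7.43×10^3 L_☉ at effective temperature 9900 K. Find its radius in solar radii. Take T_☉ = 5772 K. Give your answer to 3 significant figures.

29.3 solar radii

R/R_☉ = √(L/L_☉) / (T/T_☉)² = √(7.43×10^3) / (1.715)²
       = 86.20 / 2.942 = 29.30.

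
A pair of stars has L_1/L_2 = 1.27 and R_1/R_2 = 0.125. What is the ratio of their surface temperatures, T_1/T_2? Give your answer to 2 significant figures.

3.0

L ∝ R²T⁴ gives T ∝ (L/R²)^(1/4), so
T_1/T_2 = (1.27 / 0.125²)^(1/4) = (81.28)^(1/4) = 3.003.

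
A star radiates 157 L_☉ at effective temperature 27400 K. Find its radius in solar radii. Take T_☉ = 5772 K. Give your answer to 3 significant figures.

0.556 solar radii

R/R_☉ = √(L/L_☉) / (T/T_☉)² = √(157) / (4.747)²
       = 12.53 / 22.53 = 0.5560.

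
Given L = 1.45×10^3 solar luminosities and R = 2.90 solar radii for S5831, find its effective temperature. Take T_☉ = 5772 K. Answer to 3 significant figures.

2.09×10^4 K

T/T_☉ = (L/L_☉)^(1/4) / (R/R_☉)^(1/2)
T = 5772 × (1.45×10^3)^(1/4) / √(2.90) = 5772 × 6.171 / 1.703 = 2.092×10^4 K.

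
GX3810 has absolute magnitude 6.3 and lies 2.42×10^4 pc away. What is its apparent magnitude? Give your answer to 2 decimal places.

23.22

m = M + 5 log₁₀(d/10 pc) = 6.3 + 5 log₁₀(2.42×10^4/10)
  = 6.3 + 5 × 3.384 = 6.3 + 16.92 = 23.22.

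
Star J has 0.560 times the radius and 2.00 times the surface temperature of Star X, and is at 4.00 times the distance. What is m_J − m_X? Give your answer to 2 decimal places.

L_J/L_X = (0.560)²(2.00)⁴ = 5.018.
F_J/F_X = (L_J/L_X)/(d_J/d_X)² = 5.018/16.00 = 0.3136.
m_J − m_X = −2.5 log₁₀(0.3136) = 1.26.

1.26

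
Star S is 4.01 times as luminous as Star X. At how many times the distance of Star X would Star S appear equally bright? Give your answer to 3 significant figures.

Equal flux requires L_S/d_S² = L_X/d_X², so d_S/d_X = √(L_S/L_X)
= √(4.01) = 2.002.

2.00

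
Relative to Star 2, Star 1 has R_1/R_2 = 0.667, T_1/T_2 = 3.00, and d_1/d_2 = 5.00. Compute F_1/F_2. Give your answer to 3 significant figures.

1.44

L_1/L_2 = (R_1/R_2)²(T_1/T_2)⁴ = (0.667)² × (3.00)⁴ = 36.04.
F_1/F_2 = (L_1/L_2)/(d_1/d_2)² = 36.04 / (5.00)² = 1.441.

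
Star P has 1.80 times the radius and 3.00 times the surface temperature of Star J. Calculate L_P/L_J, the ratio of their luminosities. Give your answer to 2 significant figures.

2.6×10^2

From the Stefan–Boltzmann law, L ∝ R²T⁴, so
L_P/L_J = (R_P/R_J)² (T_P/T_J)⁴ = (1.80)² × (3.00)⁴ = 3.240 × 81.00 = 262.4.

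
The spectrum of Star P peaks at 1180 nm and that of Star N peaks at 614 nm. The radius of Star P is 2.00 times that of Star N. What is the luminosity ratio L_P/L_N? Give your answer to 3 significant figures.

0.293

Wien's law gives T ∝ 1/λ_max, so T_P/T_N = λ_N/λ_P = 614/1180 = 0.5203.
Then L ∝ R²T⁴ gives L_P/L_N = (2.00)² × (0.5203)⁴ = 4.000 × 0.07331 = 0.2932.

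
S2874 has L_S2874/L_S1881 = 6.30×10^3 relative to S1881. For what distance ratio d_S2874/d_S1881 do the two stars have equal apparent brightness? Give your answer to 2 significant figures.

Equal flux requires L_S2874/d_S2874² = L_S1881/d_S1881², so d_S2874/d_S1881 = √(L_S2874/L_S1881)
= √(6.30×10^3) = 79.37.

79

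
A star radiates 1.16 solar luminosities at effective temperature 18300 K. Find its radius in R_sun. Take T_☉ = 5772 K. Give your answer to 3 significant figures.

R/R_☉ = √(L/L_☉) / (T/T_☉)² = √(1.16) / (3.170)²
       = 1.077 / 10.05 = 0.1071.

0.107 R_sun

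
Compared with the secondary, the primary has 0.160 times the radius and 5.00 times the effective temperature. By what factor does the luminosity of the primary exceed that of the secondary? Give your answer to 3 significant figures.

16.0

From the Stefan–Boltzmann law, L ∝ R²T⁴, so
L_p/L_s = (R_p/R_s)² (T_p/T_s)⁴ = (0.160)² × (5.00)⁴ = 0.02560 × 625.0 = 16.00.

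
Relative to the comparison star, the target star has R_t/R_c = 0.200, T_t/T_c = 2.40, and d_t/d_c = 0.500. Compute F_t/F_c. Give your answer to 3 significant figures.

L_t/L_c = (R_t/R_c)²(T_t/T_c)⁴ = (0.200)² × (2.40)⁴ = 1.327.
F_t/F_c = (L_t/L_c)/(d_t/d_c)² = 1.327 / (0.500)² = 5.308.

5.31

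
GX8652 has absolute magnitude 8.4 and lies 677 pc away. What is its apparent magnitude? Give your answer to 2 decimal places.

17.55

m = M + 5 log₁₀(d/10 pc) = 8.4 + 5 log₁₀(677/10)
  = 8.4 + 5 × 1.831 = 8.4 + 9.15 = 17.55.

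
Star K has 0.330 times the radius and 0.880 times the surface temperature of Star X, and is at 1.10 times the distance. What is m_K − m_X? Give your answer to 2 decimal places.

L_K/L_X = (0.330)²(0.880)⁴ = 0.06531.
F_K/F_X = (L_K/L_X)/(d_K/d_X)² = 0.06531/1.210 = 0.05397.
m_K − m_X = −2.5 log₁₀(0.05397) = 3.17.

3.17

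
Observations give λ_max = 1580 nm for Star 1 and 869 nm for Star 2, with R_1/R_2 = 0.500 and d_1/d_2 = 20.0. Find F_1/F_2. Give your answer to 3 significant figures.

5.72×10^-5

Wien's law: T_1/T_2 = λ_2/λ_1 = 869/1580 = 0.5500.
L_1/L_2 = (R_1/R_2)²(T_1/T_2)⁴ = (0.500)²(0.5500)⁴ = 0.02288.
F_1/F_2 = (L_1/L_2)/(d_1/d_2)² = 0.02288/(20.0)² = 5.719×10^-5.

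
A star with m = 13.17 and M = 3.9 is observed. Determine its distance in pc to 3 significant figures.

714 pc

m − M = 5 log₁₀(d/10 pc)
13.17 − (3.9) = 9.27 = 5 log₁₀(d/10)
d = 10 × 10^(9.27/5) = 10 × 10^1.854 = 714.5 pc.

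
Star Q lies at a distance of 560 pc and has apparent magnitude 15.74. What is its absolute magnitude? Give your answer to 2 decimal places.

7.00

M = m − 5 log₁₀(d/10 pc) = 15.74 − 5 log₁₀(560/10)
  = 15.74 − 5 × 1.748 = 15.74 − 8.74 = 7.00.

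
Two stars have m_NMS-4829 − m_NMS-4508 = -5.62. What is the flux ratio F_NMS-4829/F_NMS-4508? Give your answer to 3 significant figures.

177

F_NMS-4829/F_NMS-4508 = 10^(−(m_NMS-4829 − m_NMS-4508)/2.5) = 10^(5.62/2.5) = 10^2.248 = 177.0.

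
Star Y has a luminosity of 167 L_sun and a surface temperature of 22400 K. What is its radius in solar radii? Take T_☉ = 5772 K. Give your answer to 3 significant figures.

R/R_☉ = √(L/L_☉) / (T/T_☉)² = √(167) / (3.881)²
       = 12.92 / 15.06 = 0.8581.

0.858 solar radii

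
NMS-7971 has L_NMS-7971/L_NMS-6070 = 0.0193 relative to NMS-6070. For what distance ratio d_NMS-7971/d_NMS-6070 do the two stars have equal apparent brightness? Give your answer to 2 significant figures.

0.14

Equal flux requires L_NMS-7971/d_NMS-7971² = L_NMS-6070/d_NMS-6070², so d_NMS-7971/d_NMS-6070 = √(L_NMS-7971/L_NMS-6070)
= √(0.0193) = 0.1389.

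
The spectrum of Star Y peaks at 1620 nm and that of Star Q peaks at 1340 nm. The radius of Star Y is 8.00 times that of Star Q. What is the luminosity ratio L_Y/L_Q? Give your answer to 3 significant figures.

Wien's law gives T ∝ 1/λ_max, so T_Y/T_Q = λ_Q/λ_Y = 1340/1620 = 0.8272.
Then L ∝ R²T⁴ gives L_Y/L_Q = (8.00)² × (0.8272)⁴ = 64.00 × 0.4681 = 29.96.

30.0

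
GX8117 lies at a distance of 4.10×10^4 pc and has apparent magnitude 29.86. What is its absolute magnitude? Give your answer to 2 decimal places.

M = m − 5 log₁₀(d/10 pc) = 29.86 − 5 log₁₀(4.10×10^4/10)
  = 29.86 − 5 × 3.613 = 29.86 − 18.06 = 11.80.

11.80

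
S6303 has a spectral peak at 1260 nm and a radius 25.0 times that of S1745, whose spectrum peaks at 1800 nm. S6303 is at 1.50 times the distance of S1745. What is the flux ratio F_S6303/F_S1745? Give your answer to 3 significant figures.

1.16×10^3

Wien's law: T_S6303/T_S1745 = λ_S1745/λ_S6303 = 1800/1260 = 1.429.
L_S6303/L_S1745 = (R_S6303/R_S1745)²(T_S6303/T_S1745)⁴ = (25.0)²(1.429)⁴ = 2603.
F_S6303/F_S1745 = (L_S6303/L_S1745)/(d_S6303/d_S1745)² = 2603/(1.50)² = 1157.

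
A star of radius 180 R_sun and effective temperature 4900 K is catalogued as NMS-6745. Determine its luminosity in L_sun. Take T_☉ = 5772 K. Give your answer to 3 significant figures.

1.68×10^4 L_sun

L/L_☉ = (R/R_☉)² (T/T_☉)⁴ = (180)² × (4900/5772)⁴
       = 3.240×10^4 × (0.8489)⁴ = 3.240×10^4 × 0.5194 = 1.683×10^4.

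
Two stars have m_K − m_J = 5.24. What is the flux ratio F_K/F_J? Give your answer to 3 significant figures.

0.00802

F_K/F_J = 10^(−(m_K − m_J)/2.5) = 10^(-5.24/2.5) = 10^-2.096 = 0.008017.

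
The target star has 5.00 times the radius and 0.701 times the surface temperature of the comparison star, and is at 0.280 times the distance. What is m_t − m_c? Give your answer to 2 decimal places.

-4.72

L_t/L_c = (5.00)²(0.701)⁴ = 6.037.
F_t/F_c = (L_t/L_c)/(d_t/d_c)² = 6.037/0.07840 = 77.00.
m_t − m_c = −2.5 log₁₀(77.00) = -4.72.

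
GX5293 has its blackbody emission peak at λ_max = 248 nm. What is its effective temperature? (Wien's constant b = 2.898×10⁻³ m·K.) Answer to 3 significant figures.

1.17×10^4 K

T = b/λ_max = 2.898×10⁻³ / (248×10⁻⁹) = 1.169×10^4 K.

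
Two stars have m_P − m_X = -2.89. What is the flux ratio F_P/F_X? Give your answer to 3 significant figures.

F_P/F_X = 10^(−(m_P − m_X)/2.5) = 10^(2.89/2.5) = 10^1.156 = 14.32.

14.3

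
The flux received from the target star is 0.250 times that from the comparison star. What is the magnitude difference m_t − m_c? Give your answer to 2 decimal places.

m_t − m_c = −2.5 log₁₀(F_t/F_c) = −2.5 log₁₀(0.250) = −2.5 × (-0.602) = 1.505.

1.51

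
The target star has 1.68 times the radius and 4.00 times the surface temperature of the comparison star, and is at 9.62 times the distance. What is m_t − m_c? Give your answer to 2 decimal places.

-2.23

L_t/L_c = (1.68)²(4.00)⁴ = 722.5.
F_t/F_c = (L_t/L_c)/(d_t/d_c)² = 722.5/92.54 = 7.807.
m_t − m_c = −2.5 log₁₀(7.807) = -2.23.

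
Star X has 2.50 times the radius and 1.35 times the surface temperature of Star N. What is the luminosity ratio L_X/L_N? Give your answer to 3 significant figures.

20.8

From the Stefan–Boltzmann law, L ∝ R²T⁴, so
L_X/L_N = (R_X/R_N)² (T_X/T_N)⁴ = (2.50)² × (1.35)⁴ = 6.250 × 3.322 = 20.76.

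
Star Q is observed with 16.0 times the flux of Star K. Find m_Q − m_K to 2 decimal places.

-3.01

m_Q − m_K = −2.5 log₁₀(F_Q/F_K) = −2.5 log₁₀(16.0) = −2.5 × (1.204) = -3.010.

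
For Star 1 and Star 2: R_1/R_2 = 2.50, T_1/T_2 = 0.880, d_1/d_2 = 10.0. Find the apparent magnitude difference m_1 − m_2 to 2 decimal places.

3.57

L_1/L_2 = (2.50)²(0.880)⁴ = 3.748.
F_1/F_2 = (L_1/L_2)/(d_1/d_2)² = 3.748/100.0 = 0.03748.
m_1 − m_2 = −2.5 log₁₀(0.03748) = 3.57.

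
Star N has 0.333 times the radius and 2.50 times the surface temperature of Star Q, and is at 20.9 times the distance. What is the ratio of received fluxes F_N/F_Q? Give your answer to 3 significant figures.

L_N/L_Q = (R_N/R_Q)²(T_N/T_Q)⁴ = (0.333)² × (2.50)⁴ = 4.332.
F_N/F_Q = (L_N/L_Q)/(d_N/d_Q)² = 4.332 / (20.9)² = 0.009916.

0.00992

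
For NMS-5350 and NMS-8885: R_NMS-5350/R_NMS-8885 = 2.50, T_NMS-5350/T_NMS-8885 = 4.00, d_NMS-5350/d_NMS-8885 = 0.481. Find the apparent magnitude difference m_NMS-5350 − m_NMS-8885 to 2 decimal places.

L_NMS-5350/L_NMS-8885 = (2.50)²(4.00)⁴ = 1600.
F_NMS-5350/F_NMS-8885 = (L_NMS-5350/L_NMS-8885)/(d_NMS-5350/d_NMS-8885)² = 1600/0.2314 = 6916.
m_NMS-5350 − m_NMS-8885 = −2.5 log₁₀(6916) = -9.60.

-9.60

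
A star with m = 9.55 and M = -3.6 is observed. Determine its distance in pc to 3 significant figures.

m − M = 5 log₁₀(d/10 pc)
9.55 − (-3.6) = 13.15 = 5 log₁₀(d/10)
d = 10 × 10^(13.15/5) = 10 × 10^2.630 = 4266 pc.

4.27×10^3 pc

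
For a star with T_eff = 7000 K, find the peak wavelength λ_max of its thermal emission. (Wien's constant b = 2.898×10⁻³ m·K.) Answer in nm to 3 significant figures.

414 nm

λ_max = b/T = 2.898×10⁻³ / 7000 = 4.14×10^-7 m = 414.0 nm.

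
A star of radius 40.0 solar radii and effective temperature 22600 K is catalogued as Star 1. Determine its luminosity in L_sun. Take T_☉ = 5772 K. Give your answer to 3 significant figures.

3.76×10^5 L_sun

L/L_☉ = (R/R_☉)² (T/T_☉)⁴ = (40.0)² × (22600/5772)⁴
       = 1600 × (3.915)⁴ = 1600 × 235.0 = 3.761×10^5.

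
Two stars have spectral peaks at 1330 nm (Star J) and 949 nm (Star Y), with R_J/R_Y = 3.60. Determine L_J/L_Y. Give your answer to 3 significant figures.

Wien's law gives T ∝ 1/λ_max, so T_J/T_Y = λ_Y/λ_J = 949/1330 = 0.7135.
Then L ∝ R²T⁴ gives L_J/L_Y = (3.60)² × (0.7135)⁴ = 12.96 × 0.2592 = 3.359.

3.36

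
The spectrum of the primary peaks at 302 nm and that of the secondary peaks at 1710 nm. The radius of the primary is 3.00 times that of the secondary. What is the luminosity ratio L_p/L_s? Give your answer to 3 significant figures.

Wien's law gives T ∝ 1/λ_max, so T_p/T_s = λ_s/λ_p = 1710/302 = 5.662.
Then L ∝ R²T⁴ gives L_p/L_s = (3.00)² × (5.662)⁴ = 9.000 × 1028 = 9251.

9.25×10^3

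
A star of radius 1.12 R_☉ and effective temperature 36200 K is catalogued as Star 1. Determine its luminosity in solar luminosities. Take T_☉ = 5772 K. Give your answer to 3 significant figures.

1.94×10^3 solar luminosities

L/L_☉ = (R/R_☉)² (T/T_☉)⁴ = (1.12)² × (36200/5772)⁴
       = 1.254 × (6.272)⁴ = 1.254 × 1547 = 1941.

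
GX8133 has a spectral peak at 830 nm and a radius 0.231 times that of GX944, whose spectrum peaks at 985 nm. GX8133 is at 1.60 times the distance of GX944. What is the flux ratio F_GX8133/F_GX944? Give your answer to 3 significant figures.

0.0413

Wien's law: T_GX8133/T_GX944 = λ_GX944/λ_GX8133 = 985/830 = 1.187.
L_GX8133/L_GX944 = (R_GX8133/R_GX944)²(T_GX8133/T_GX944)⁴ = (0.231)²(1.187)⁴ = 0.1058.
F_GX8133/F_GX944 = (L_GX8133/L_GX944)/(d_GX8133/d_GX944)² = 0.1058/(1.60)² = 0.04134.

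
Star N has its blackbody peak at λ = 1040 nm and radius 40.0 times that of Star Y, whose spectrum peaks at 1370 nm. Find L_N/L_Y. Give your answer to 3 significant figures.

Wien's law gives T ∝ 1/λ_max, so T_N/T_Y = λ_Y/λ_N = 1370/1040 = 1.317.
Then L ∝ R²T⁴ gives L_N/L_Y = (40.0)² × (1.317)⁴ = 1600 × 3.011 = 4818.

4.82×10^3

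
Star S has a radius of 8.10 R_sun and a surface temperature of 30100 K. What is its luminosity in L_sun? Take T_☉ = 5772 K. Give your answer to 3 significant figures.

4.85×10^4 L_sun

L/L_☉ = (R/R_☉)² (T/T_☉)⁴ = (8.10)² × (30100/5772)⁴
       = 65.61 × (5.215)⁴ = 65.61 × 739.5 = 4.852×10^4.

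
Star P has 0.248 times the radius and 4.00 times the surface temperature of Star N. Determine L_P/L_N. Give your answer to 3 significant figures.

15.7

From the Stefan–Boltzmann law, L ∝ R²T⁴, so
L_P/L_N = (R_P/R_N)² (T_P/T_N)⁴ = (0.248)² × (4.00)⁴ = 0.06150 × 256.0 = 15.75.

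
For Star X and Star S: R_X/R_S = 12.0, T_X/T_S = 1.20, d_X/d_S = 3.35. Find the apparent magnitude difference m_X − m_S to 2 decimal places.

L_X/L_S = (12.0)²(1.20)⁴ = 298.6.
F_X/F_S = (L_X/L_S)/(d_X/d_S)² = 298.6/11.22 = 26.61.
m_X − m_S = −2.5 log₁₀(26.61) = -3.56.

-3.56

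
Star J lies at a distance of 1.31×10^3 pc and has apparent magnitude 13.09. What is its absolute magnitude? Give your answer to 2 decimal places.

2.50

M = m − 5 log₁₀(d/10 pc) = 13.09 − 5 log₁₀(1.31×10^3/10)
  = 13.09 − 5 × 2.117 = 13.09 − 10.59 = 2.50.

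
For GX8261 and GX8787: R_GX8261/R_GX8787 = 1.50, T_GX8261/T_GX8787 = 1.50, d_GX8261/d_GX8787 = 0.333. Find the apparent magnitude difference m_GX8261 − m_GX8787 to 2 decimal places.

L_GX8261/L_GX8787 = (1.50)²(1.50)⁴ = 11.39.
F_GX8261/F_GX8787 = (L_GX8261/L_GX8787)/(d_GX8261/d_GX8787)² = 11.39/0.1109 = 102.7.
m_GX8261 − m_GX8787 = −2.5 log₁₀(102.7) = -5.03.

-5.03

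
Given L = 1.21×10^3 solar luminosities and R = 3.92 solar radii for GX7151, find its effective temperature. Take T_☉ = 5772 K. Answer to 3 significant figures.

T/T_☉ = (L/L_☉)^(1/4) / (R/R_☉)^(1/2)
T = 5772 × (1.21×10^3)^(1/4) / √(3.92) = 5772 × 5.898 / 1.980 = 1.719×10^4 K.

1.72×10^4 K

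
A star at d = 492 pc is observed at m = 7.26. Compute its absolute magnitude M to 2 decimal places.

M = m − 5 log₁₀(d/10 pc) = 7.26 − 5 log₁₀(492/10)
  = 7.26 − 5 × 1.692 = 7.26 − 8.46 = -1.20.

-1.20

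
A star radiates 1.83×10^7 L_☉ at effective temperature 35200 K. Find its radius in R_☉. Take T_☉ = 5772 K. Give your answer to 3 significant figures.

R/R_☉ = √(L/L_☉) / (T/T_☉)² = √(1.83×10^7) / (6.098)²
       = 4278 / 37.19 = 115.0.

115 R_☉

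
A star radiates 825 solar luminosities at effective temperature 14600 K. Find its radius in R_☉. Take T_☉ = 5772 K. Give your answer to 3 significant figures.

R/R_☉ = √(L/L_☉) / (T/T_☉)² = √(825) / (2.529)²
       = 28.72 / 6.398 = 4.489.

4.49 R_☉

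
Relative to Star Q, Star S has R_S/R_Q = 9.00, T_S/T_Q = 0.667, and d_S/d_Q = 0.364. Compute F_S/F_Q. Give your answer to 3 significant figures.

L_S/L_Q = (R_S/R_Q)²(T_S/T_Q)⁴ = (9.00)² × (0.667)⁴ = 16.03.
F_S/F_Q = (L_S/L_Q)/(d_S/d_Q)² = 16.03 / (0.364)² = 121.0.

121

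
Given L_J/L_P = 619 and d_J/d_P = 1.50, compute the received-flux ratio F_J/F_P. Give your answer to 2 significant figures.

F = L/(4πd²), so F_J/F_P = (L_J/L_P) / (d_J/d_P)²
= 619 / (1.50)² = 619 / 2.250 = 275.1.

2.8×10^2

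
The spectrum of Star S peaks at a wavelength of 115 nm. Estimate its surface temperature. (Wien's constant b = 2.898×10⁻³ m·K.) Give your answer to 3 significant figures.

T = b/λ_max = 2.898×10⁻³ / (115×10⁻⁹) = 2.520×10^4 K.

2.52×10^4 K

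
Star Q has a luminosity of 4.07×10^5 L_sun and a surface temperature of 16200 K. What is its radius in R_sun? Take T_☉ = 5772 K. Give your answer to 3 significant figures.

R/R_☉ = √(L/L_☉) / (T/T_☉)² = √(4.07×10^5) / (2.807)²
       = 638.0 / 7.877 = 80.99.

81.0 R_sun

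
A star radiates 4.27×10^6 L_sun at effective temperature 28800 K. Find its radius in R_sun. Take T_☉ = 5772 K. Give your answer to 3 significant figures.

R/R_☉ = √(L/L_☉) / (T/T_☉)² = √(4.27×10^6) / (4.990)²
       = 2066 / 24.90 = 83.00.

83.0 R_sun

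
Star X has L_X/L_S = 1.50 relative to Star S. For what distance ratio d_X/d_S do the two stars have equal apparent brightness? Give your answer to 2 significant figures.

1.2

Equal flux requires L_X/d_X² = L_S/d_S², so d_X/d_S = √(L_X/L_S)
= √(1.50) = 1.225.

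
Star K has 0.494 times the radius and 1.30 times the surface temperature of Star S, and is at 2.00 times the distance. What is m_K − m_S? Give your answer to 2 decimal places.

1.90

L_K/L_S = (0.494)²(1.30)⁴ = 0.6970.
F_K/F_S = (L_K/L_S)/(d_K/d_S)² = 0.6970/4.000 = 0.1742.
m_K − m_S = −2.5 log₁₀(0.1742) = 1.90.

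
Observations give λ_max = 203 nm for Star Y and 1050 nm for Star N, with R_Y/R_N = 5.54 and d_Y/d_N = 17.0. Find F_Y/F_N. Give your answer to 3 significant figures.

Wien's law: T_Y/T_N = λ_N/λ_Y = 1050/203 = 5.172.
L_Y/L_N = (R_Y/R_N)²(T_Y/T_N)⁴ = (5.54)²(5.172)⁴ = 2.197×10^4.
F_Y/F_N = (L_Y/L_N)/(d_Y/d_N)² = 2.197×10^4/(17.0)² = 76.01.

76.0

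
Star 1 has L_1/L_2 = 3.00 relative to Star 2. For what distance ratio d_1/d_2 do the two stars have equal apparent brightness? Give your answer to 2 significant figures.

Equal flux requires L_1/d_1² = L_2/d_2², so d_1/d_2 = √(L_1/L_2)
= √(3.00) = 1.732.

1.7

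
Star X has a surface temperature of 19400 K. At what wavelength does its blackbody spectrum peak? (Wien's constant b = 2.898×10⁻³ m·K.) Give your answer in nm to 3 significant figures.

λ_max = b/T = 2.898×10⁻³ / 19400 = 1.49×10^-7 m = 149.4 nm.

149 nm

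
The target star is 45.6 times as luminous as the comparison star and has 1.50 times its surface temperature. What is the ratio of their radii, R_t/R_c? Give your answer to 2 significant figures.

L ∝ R²T⁴ gives R ∝ √L / T², so
R_t/R_c = √(45.6) / (1.50)² = 6.753 / 2.250 = 3.001.

3.0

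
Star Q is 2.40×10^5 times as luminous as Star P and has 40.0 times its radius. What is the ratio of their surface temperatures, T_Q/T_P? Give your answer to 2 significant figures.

L ∝ R²T⁴ gives T ∝ (L/R²)^(1/4), so
T_Q/T_P = (2.40×10^5 / 40.0²)^(1/4) = (150.0)^(1/4) = 3.500.

3.5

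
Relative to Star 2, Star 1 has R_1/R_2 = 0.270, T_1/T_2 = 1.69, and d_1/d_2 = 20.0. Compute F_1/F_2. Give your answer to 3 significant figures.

L_1/L_2 = (R_1/R_2)²(T_1/T_2)⁴ = (0.270)² × (1.69)⁴ = 0.5947.
F_1/F_2 = (L_1/L_2)/(d_1/d_2)² = 0.5947 / (20.0)² = 0.001487.

0.00149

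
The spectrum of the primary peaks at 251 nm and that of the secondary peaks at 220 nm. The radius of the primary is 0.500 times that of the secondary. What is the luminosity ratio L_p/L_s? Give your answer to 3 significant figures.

Wien's law gives T ∝ 1/λ_max, so T_p/T_s = λ_s/λ_p = 220/251 = 0.8765.
Then L ∝ R²T⁴ gives L_p/L_s = (0.500)² × (0.8765)⁴ = 0.2500 × 0.5902 = 0.1475.

0.148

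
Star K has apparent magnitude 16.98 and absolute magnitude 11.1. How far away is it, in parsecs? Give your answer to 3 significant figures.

150 pc

m − M = 5 log₁₀(d/10 pc)
16.98 − (11.1) = 5.88 = 5 log₁₀(d/10)
d = 10 × 10^(5.88/5) = 10 × 10^1.176 = 150.0 pc.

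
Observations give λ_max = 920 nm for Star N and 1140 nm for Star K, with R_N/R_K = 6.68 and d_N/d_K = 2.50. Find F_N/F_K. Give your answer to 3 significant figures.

16.8

Wien's law: T_N/T_K = λ_K/λ_N = 1140/920 = 1.239.
L_N/L_K = (R_N/R_K)²(T_N/T_K)⁴ = (6.68)²(1.239)⁴ = 105.2.
F_N/F_K = (L_N/L_K)/(d_N/d_K)² = 105.2/(2.50)² = 16.83.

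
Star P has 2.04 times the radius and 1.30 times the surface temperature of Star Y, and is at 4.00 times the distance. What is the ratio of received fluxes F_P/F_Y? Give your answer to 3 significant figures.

0.743

L_P/L_Y = (R_P/R_Y)²(T_P/T_Y)⁴ = (2.04)² × (1.30)⁴ = 11.89.
F_P/F_Y = (L_P/L_Y)/(d_P/d_Y)² = 11.89 / (4.00)² = 0.7429.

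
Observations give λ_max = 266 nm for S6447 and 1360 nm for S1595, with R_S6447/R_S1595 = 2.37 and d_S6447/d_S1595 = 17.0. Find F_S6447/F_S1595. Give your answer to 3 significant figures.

Wien's law: T_S6447/T_S1595 = λ_S1595/λ_S6447 = 1360/266 = 5.113.
L_S6447/L_S1595 = (R_S6447/R_S1595)²(T_S6447/T_S1595)⁴ = (2.37)²(5.113)⁴ = 3838.
F_S6447/F_S1595 = (L_S6447/L_S1595)/(d_S6447/d_S1595)² = 3838/(17.0)² = 13.28.

13.3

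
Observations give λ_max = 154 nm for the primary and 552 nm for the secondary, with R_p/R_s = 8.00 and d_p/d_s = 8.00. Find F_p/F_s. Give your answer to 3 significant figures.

Wien's law: T_p/T_s = λ_s/λ_p = 552/154 = 3.584.
L_p/L_s = (R_p/R_s)²(T_p/T_s)⁴ = (8.00)²(3.584)⁴ = 1.056×10^4.
F_p/F_s = (L_p/L_s)/(d_p/d_s)² = 1.056×10^4/(8.00)² = 165.1.

165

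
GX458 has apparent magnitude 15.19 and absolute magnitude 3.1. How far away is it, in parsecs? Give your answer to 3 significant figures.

m − M = 5 log₁₀(d/10 pc)
15.19 − (3.1) = 12.09 = 5 log₁₀(d/10)
d = 10 × 10^(12.09/5) = 10 × 10^2.418 = 2618 pc.

2.62×10^3 pc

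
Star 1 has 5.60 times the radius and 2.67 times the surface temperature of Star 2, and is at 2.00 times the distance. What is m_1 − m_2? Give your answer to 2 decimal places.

L_1/L_2 = (5.60)²(2.67)⁴ = 1594.
F_1/F_2 = (L_1/L_2)/(d_1/d_2)² = 1594/4.000 = 398.4.
m_1 − m_2 = −2.5 log₁₀(398.4) = -6.50.

-6.50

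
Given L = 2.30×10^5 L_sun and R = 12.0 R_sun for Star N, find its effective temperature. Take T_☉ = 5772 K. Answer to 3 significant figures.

3.65×10^4 K

T/T_☉ = (L/L_☉)^(1/4) / (R/R_☉)^(1/2)
T = 5772 × (2.30×10^5)^(1/4) / √(12.0) = 5772 × 21.90 / 3.464 = 3.649×10^4 K.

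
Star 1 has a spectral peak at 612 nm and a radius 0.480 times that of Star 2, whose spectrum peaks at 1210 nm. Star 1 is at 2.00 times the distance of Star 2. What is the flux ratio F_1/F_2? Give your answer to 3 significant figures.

Wien's law: T_1/T_2 = λ_2/λ_1 = 1210/612 = 1.977.
L_1/L_2 = (R_1/R_2)²(T_1/T_2)⁴ = (0.480)²(1.977)⁴ = 3.521.
F_1/F_2 = (L_1/L_2)/(d_1/d_2)² = 3.521/(2.00)² = 0.8802.

0.880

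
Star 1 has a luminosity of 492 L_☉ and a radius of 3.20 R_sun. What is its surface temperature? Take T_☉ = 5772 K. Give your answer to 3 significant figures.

T/T_☉ = (L/L_☉)^(1/4) / (R/R_☉)^(1/2)
T = 5772 × (492)^(1/4) / √(3.20) = 5772 × 4.710 / 1.789 = 1.520×10^4 K.

1.52×10^4 K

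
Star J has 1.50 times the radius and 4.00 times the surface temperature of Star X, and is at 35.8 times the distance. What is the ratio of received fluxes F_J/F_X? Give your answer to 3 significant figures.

0.449

L_J/L_X = (R_J/R_X)²(T_J/T_X)⁴ = (1.50)² × (4.00)⁴ = 576.0.
F_J/F_X = (L_J/L_X)/(d_J/d_X)² = 576.0 / (35.8)² = 0.4494.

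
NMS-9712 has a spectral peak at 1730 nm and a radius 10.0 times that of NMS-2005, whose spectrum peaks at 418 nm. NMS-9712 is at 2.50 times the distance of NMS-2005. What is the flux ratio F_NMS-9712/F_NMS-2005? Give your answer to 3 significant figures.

0.0545

Wien's law: T_NMS-9712/T_NMS-2005 = λ_NMS-2005/λ_NMS-9712 = 418/1730 = 0.2416.
L_NMS-9712/L_NMS-2005 = (R_NMS-9712/R_NMS-2005)²(T_NMS-9712/T_NMS-2005)⁴ = (10.0)²(0.2416)⁴ = 0.3408.
F_NMS-9712/F_NMS-2005 = (L_NMS-9712/L_NMS-2005)/(d_NMS-9712/d_NMS-2005)² = 0.3408/(2.50)² = 0.05453.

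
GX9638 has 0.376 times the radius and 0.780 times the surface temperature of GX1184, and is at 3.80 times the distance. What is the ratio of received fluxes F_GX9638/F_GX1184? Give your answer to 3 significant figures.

L_GX9638/L_GX1184 = (R_GX9638/R_GX1184)²(T_GX9638/T_GX1184)⁴ = (0.376)² × (0.780)⁴ = 0.05233.
F_GX9638/F_GX1184 = (L_GX9638/L_GX1184)/(d_GX9638/d_GX1184)² = 0.05233 / (3.80)² = 0.003624.

0.00362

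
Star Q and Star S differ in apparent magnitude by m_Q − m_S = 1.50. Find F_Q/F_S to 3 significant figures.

0.251

F_Q/F_S = 10^(−(m_Q − m_S)/2.5) = 10^(-1.50/2.5) = 10^-0.600 = 0.2512.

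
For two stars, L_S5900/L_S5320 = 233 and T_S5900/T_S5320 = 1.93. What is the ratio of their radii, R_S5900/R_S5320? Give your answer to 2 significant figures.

L ∝ R²T⁴ gives R ∝ √L / T², so
R_S5900/R_S5320 = √(233) / (1.93)² = 15.26 / 3.725 = 4.098.

4.1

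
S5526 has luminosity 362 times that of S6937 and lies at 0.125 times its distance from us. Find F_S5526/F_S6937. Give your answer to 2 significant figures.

F = L/(4πd²), so F_S5526/F_S6937 = (L_S5526/L_S6937) / (d_S5526/d_S6937)²
= 362 / (0.125)² = 362 / 0.01562 = 2.317×10^4.

2.3×10^4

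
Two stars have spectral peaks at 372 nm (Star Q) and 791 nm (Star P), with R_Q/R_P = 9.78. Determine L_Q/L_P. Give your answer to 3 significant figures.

Wien's law gives T ∝ 1/λ_max, so T_Q/T_P = λ_P/λ_Q = 791/372 = 2.126.
Then L ∝ R²T⁴ gives L_Q/L_P = (9.78)² × (2.126)⁴ = 95.65 × 20.44 = 1955.

1.96×10^3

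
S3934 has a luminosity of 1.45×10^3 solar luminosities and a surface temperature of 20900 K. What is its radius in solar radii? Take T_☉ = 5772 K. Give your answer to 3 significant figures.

R/R_☉ = √(L/L_☉) / (T/T_☉)² = √(1.45×10^3) / (3.621)²
       = 38.08 / 13.11 = 2.904.

2.90 solar radii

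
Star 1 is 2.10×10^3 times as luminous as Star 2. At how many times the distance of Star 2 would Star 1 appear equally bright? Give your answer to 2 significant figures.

Equal flux requires L_1/d_1² = L_2/d_2², so d_1/d_2 = √(L_1/L_2)
= √(2.10×10^3) = 45.83.

46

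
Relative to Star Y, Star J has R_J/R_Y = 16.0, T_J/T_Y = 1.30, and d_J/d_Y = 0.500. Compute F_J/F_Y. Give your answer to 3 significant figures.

L_J/L_Y = (R_J/R_Y)²(T_J/T_Y)⁴ = (16.0)² × (1.30)⁴ = 731.2.
F_J/F_Y = (L_J/L_Y)/(d_J/d_Y)² = 731.2 / (0.500)² = 2925.

2.92×10^3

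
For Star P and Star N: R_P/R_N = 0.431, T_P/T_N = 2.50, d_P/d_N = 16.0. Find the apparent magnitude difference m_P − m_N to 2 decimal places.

L_P/L_N = (0.431)²(2.50)⁴ = 7.256.
F_P/F_N = (L_P/L_N)/(d_P/d_N)² = 7.256/256.0 = 0.02834.
m_P − m_N = −2.5 log₁₀(0.02834) = 3.87.

3.87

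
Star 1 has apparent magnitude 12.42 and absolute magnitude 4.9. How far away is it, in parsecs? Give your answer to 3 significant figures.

m − M = 5 log₁₀(d/10 pc)
12.42 − (4.9) = 7.52 = 5 log₁₀(d/10)
d = 10 × 10^(7.52/5) = 10 × 10^1.504 = 319.2 pc.

319 pc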